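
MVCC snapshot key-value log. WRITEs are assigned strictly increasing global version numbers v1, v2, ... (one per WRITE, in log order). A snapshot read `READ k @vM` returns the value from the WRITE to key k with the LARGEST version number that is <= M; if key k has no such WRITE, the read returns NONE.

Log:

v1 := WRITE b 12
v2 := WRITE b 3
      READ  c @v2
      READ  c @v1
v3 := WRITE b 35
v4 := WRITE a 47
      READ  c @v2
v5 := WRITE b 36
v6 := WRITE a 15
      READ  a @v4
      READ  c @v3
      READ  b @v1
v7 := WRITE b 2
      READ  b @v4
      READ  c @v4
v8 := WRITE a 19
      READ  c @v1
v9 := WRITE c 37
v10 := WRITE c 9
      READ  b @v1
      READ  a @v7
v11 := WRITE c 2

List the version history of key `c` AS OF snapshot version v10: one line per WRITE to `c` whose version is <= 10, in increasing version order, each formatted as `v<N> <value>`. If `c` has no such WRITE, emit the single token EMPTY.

Scan writes for key=c with version <= 10:
  v1 WRITE b 12 -> skip
  v2 WRITE b 3 -> skip
  v3 WRITE b 35 -> skip
  v4 WRITE a 47 -> skip
  v5 WRITE b 36 -> skip
  v6 WRITE a 15 -> skip
  v7 WRITE b 2 -> skip
  v8 WRITE a 19 -> skip
  v9 WRITE c 37 -> keep
  v10 WRITE c 9 -> keep
  v11 WRITE c 2 -> drop (> snap)
Collected: [(9, 37), (10, 9)]

Answer: v9 37
v10 9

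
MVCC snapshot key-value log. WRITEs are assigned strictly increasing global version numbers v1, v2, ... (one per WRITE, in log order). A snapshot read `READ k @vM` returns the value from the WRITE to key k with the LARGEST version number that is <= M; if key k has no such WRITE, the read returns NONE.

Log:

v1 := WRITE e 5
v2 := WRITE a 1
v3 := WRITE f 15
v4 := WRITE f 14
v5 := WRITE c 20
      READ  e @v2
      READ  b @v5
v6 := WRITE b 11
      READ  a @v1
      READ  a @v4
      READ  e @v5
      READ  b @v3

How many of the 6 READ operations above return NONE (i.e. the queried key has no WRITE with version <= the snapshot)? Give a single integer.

Answer: 3

Derivation:
v1: WRITE e=5  (e history now [(1, 5)])
v2: WRITE a=1  (a history now [(2, 1)])
v3: WRITE f=15  (f history now [(3, 15)])
v4: WRITE f=14  (f history now [(3, 15), (4, 14)])
v5: WRITE c=20  (c history now [(5, 20)])
READ e @v2: history=[(1, 5)] -> pick v1 -> 5
READ b @v5: history=[] -> no version <= 5 -> NONE
v6: WRITE b=11  (b history now [(6, 11)])
READ a @v1: history=[(2, 1)] -> no version <= 1 -> NONE
READ a @v4: history=[(2, 1)] -> pick v2 -> 1
READ e @v5: history=[(1, 5)] -> pick v1 -> 5
READ b @v3: history=[(6, 11)] -> no version <= 3 -> NONE
Read results in order: ['5', 'NONE', 'NONE', '1', '5', 'NONE']
NONE count = 3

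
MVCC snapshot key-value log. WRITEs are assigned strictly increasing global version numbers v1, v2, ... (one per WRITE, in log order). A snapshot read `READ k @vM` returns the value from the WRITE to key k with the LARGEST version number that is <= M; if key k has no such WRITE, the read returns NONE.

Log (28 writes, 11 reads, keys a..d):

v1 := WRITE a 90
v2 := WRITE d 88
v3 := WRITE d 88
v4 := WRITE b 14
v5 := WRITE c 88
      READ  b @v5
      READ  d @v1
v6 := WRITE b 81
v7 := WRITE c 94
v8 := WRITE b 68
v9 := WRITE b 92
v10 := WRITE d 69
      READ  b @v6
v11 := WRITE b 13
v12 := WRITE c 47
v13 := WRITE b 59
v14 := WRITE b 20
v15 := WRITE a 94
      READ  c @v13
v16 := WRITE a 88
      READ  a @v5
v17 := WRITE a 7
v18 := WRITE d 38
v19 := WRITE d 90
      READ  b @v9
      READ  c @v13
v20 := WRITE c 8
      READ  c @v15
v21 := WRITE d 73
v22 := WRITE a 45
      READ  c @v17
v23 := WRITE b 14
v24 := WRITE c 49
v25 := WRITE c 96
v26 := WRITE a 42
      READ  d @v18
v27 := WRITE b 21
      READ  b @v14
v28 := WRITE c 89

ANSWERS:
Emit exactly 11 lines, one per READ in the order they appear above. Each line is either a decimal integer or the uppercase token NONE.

Answer: 14
NONE
81
47
90
92
47
47
47
38
20

Derivation:
v1: WRITE a=90  (a history now [(1, 90)])
v2: WRITE d=88  (d history now [(2, 88)])
v3: WRITE d=88  (d history now [(2, 88), (3, 88)])
v4: WRITE b=14  (b history now [(4, 14)])
v5: WRITE c=88  (c history now [(5, 88)])
READ b @v5: history=[(4, 14)] -> pick v4 -> 14
READ d @v1: history=[(2, 88), (3, 88)] -> no version <= 1 -> NONE
v6: WRITE b=81  (b history now [(4, 14), (6, 81)])
v7: WRITE c=94  (c history now [(5, 88), (7, 94)])
v8: WRITE b=68  (b history now [(4, 14), (6, 81), (8, 68)])
v9: WRITE b=92  (b history now [(4, 14), (6, 81), (8, 68), (9, 92)])
v10: WRITE d=69  (d history now [(2, 88), (3, 88), (10, 69)])
READ b @v6: history=[(4, 14), (6, 81), (8, 68), (9, 92)] -> pick v6 -> 81
v11: WRITE b=13  (b history now [(4, 14), (6, 81), (8, 68), (9, 92), (11, 13)])
v12: WRITE c=47  (c history now [(5, 88), (7, 94), (12, 47)])
v13: WRITE b=59  (b history now [(4, 14), (6, 81), (8, 68), (9, 92), (11, 13), (13, 59)])
v14: WRITE b=20  (b history now [(4, 14), (6, 81), (8, 68), (9, 92), (11, 13), (13, 59), (14, 20)])
v15: WRITE a=94  (a history now [(1, 90), (15, 94)])
READ c @v13: history=[(5, 88), (7, 94), (12, 47)] -> pick v12 -> 47
v16: WRITE a=88  (a history now [(1, 90), (15, 94), (16, 88)])
READ a @v5: history=[(1, 90), (15, 94), (16, 88)] -> pick v1 -> 90
v17: WRITE a=7  (a history now [(1, 90), (15, 94), (16, 88), (17, 7)])
v18: WRITE d=38  (d history now [(2, 88), (3, 88), (10, 69), (18, 38)])
v19: WRITE d=90  (d history now [(2, 88), (3, 88), (10, 69), (18, 38), (19, 90)])
READ b @v9: history=[(4, 14), (6, 81), (8, 68), (9, 92), (11, 13), (13, 59), (14, 20)] -> pick v9 -> 92
READ c @v13: history=[(5, 88), (7, 94), (12, 47)] -> pick v12 -> 47
v20: WRITE c=8  (c history now [(5, 88), (7, 94), (12, 47), (20, 8)])
READ c @v15: history=[(5, 88), (7, 94), (12, 47), (20, 8)] -> pick v12 -> 47
v21: WRITE d=73  (d history now [(2, 88), (3, 88), (10, 69), (18, 38), (19, 90), (21, 73)])
v22: WRITE a=45  (a history now [(1, 90), (15, 94), (16, 88), (17, 7), (22, 45)])
READ c @v17: history=[(5, 88), (7, 94), (12, 47), (20, 8)] -> pick v12 -> 47
v23: WRITE b=14  (b history now [(4, 14), (6, 81), (8, 68), (9, 92), (11, 13), (13, 59), (14, 20), (23, 14)])
v24: WRITE c=49  (c history now [(5, 88), (7, 94), (12, 47), (20, 8), (24, 49)])
v25: WRITE c=96  (c history now [(5, 88), (7, 94), (12, 47), (20, 8), (24, 49), (25, 96)])
v26: WRITE a=42  (a history now [(1, 90), (15, 94), (16, 88), (17, 7), (22, 45), (26, 42)])
READ d @v18: history=[(2, 88), (3, 88), (10, 69), (18, 38), (19, 90), (21, 73)] -> pick v18 -> 38
v27: WRITE b=21  (b history now [(4, 14), (6, 81), (8, 68), (9, 92), (11, 13), (13, 59), (14, 20), (23, 14), (27, 21)])
READ b @v14: history=[(4, 14), (6, 81), (8, 68), (9, 92), (11, 13), (13, 59), (14, 20), (23, 14), (27, 21)] -> pick v14 -> 20
v28: WRITE c=89  (c history now [(5, 88), (7, 94), (12, 47), (20, 8), (24, 49), (25, 96), (28, 89)])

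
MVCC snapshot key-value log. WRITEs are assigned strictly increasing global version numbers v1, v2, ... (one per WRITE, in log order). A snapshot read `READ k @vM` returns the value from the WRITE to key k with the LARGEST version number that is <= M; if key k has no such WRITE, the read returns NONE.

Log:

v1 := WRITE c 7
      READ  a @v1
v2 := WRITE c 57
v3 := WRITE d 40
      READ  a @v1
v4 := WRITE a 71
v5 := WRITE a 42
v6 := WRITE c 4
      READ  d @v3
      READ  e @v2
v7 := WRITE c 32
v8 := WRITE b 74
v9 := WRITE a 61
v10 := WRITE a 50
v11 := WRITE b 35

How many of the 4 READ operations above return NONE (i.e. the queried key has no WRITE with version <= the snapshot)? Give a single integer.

Answer: 3

Derivation:
v1: WRITE c=7  (c history now [(1, 7)])
READ a @v1: history=[] -> no version <= 1 -> NONE
v2: WRITE c=57  (c history now [(1, 7), (2, 57)])
v3: WRITE d=40  (d history now [(3, 40)])
READ a @v1: history=[] -> no version <= 1 -> NONE
v4: WRITE a=71  (a history now [(4, 71)])
v5: WRITE a=42  (a history now [(4, 71), (5, 42)])
v6: WRITE c=4  (c history now [(1, 7), (2, 57), (6, 4)])
READ d @v3: history=[(3, 40)] -> pick v3 -> 40
READ e @v2: history=[] -> no version <= 2 -> NONE
v7: WRITE c=32  (c history now [(1, 7), (2, 57), (6, 4), (7, 32)])
v8: WRITE b=74  (b history now [(8, 74)])
v9: WRITE a=61  (a history now [(4, 71), (5, 42), (9, 61)])
v10: WRITE a=50  (a history now [(4, 71), (5, 42), (9, 61), (10, 50)])
v11: WRITE b=35  (b history now [(8, 74), (11, 35)])
Read results in order: ['NONE', 'NONE', '40', 'NONE']
NONE count = 3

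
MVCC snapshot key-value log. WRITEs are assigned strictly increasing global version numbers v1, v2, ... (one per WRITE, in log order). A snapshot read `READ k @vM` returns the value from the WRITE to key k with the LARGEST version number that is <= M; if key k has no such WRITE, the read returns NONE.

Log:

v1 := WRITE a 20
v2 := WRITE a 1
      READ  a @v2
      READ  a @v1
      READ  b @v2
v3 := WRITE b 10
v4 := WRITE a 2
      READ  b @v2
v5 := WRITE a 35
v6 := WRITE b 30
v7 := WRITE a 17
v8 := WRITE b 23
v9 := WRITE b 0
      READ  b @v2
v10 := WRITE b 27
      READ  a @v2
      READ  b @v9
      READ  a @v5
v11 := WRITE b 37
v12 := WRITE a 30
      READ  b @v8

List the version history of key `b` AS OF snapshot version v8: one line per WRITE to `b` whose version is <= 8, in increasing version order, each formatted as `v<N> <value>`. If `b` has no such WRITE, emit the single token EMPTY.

Answer: v3 10
v6 30
v8 23

Derivation:
Scan writes for key=b with version <= 8:
  v1 WRITE a 20 -> skip
  v2 WRITE a 1 -> skip
  v3 WRITE b 10 -> keep
  v4 WRITE a 2 -> skip
  v5 WRITE a 35 -> skip
  v6 WRITE b 30 -> keep
  v7 WRITE a 17 -> skip
  v8 WRITE b 23 -> keep
  v9 WRITE b 0 -> drop (> snap)
  v10 WRITE b 27 -> drop (> snap)
  v11 WRITE b 37 -> drop (> snap)
  v12 WRITE a 30 -> skip
Collected: [(3, 10), (6, 30), (8, 23)]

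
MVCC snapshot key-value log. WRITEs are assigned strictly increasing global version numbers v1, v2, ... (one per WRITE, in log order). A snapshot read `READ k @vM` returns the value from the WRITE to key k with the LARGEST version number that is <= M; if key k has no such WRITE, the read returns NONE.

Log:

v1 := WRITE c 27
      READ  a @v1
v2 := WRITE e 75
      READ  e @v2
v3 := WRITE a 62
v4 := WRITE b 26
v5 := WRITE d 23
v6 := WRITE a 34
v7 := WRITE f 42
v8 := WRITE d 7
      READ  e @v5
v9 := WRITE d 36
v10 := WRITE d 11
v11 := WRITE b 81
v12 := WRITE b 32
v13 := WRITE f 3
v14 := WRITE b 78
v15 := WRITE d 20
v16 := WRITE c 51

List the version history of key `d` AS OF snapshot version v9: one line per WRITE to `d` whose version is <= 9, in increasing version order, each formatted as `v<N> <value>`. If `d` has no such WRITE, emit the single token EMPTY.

Answer: v5 23
v8 7
v9 36

Derivation:
Scan writes for key=d with version <= 9:
  v1 WRITE c 27 -> skip
  v2 WRITE e 75 -> skip
  v3 WRITE a 62 -> skip
  v4 WRITE b 26 -> skip
  v5 WRITE d 23 -> keep
  v6 WRITE a 34 -> skip
  v7 WRITE f 42 -> skip
  v8 WRITE d 7 -> keep
  v9 WRITE d 36 -> keep
  v10 WRITE d 11 -> drop (> snap)
  v11 WRITE b 81 -> skip
  v12 WRITE b 32 -> skip
  v13 WRITE f 3 -> skip
  v14 WRITE b 78 -> skip
  v15 WRITE d 20 -> drop (> snap)
  v16 WRITE c 51 -> skip
Collected: [(5, 23), (8, 7), (9, 36)]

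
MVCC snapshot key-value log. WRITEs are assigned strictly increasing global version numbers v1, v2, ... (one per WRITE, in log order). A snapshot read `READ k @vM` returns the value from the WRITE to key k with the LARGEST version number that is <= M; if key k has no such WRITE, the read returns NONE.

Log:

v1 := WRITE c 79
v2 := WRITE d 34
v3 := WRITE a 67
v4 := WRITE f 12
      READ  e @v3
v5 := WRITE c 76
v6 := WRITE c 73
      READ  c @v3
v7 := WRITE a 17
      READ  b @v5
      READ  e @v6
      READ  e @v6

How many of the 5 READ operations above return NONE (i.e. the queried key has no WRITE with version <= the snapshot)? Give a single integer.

v1: WRITE c=79  (c history now [(1, 79)])
v2: WRITE d=34  (d history now [(2, 34)])
v3: WRITE a=67  (a history now [(3, 67)])
v4: WRITE f=12  (f history now [(4, 12)])
READ e @v3: history=[] -> no version <= 3 -> NONE
v5: WRITE c=76  (c history now [(1, 79), (5, 76)])
v6: WRITE c=73  (c history now [(1, 79), (5, 76), (6, 73)])
READ c @v3: history=[(1, 79), (5, 76), (6, 73)] -> pick v1 -> 79
v7: WRITE a=17  (a history now [(3, 67), (7, 17)])
READ b @v5: history=[] -> no version <= 5 -> NONE
READ e @v6: history=[] -> no version <= 6 -> NONE
READ e @v6: history=[] -> no version <= 6 -> NONE
Read results in order: ['NONE', '79', 'NONE', 'NONE', 'NONE']
NONE count = 4

Answer: 4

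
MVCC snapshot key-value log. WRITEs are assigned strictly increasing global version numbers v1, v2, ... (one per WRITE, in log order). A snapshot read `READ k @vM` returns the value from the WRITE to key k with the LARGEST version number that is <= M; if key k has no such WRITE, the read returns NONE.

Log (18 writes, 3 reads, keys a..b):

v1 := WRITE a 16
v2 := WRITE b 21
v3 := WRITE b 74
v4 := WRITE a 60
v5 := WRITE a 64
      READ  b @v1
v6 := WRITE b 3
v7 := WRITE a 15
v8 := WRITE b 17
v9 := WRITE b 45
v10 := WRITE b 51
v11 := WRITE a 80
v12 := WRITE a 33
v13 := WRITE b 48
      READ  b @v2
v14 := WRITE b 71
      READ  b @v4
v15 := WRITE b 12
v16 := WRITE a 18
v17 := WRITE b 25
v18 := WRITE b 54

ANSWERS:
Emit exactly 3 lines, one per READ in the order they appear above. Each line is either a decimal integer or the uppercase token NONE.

Answer: NONE
21
74

Derivation:
v1: WRITE a=16  (a history now [(1, 16)])
v2: WRITE b=21  (b history now [(2, 21)])
v3: WRITE b=74  (b history now [(2, 21), (3, 74)])
v4: WRITE a=60  (a history now [(1, 16), (4, 60)])
v5: WRITE a=64  (a history now [(1, 16), (4, 60), (5, 64)])
READ b @v1: history=[(2, 21), (3, 74)] -> no version <= 1 -> NONE
v6: WRITE b=3  (b history now [(2, 21), (3, 74), (6, 3)])
v7: WRITE a=15  (a history now [(1, 16), (4, 60), (5, 64), (7, 15)])
v8: WRITE b=17  (b history now [(2, 21), (3, 74), (6, 3), (8, 17)])
v9: WRITE b=45  (b history now [(2, 21), (3, 74), (6, 3), (8, 17), (9, 45)])
v10: WRITE b=51  (b history now [(2, 21), (3, 74), (6, 3), (8, 17), (9, 45), (10, 51)])
v11: WRITE a=80  (a history now [(1, 16), (4, 60), (5, 64), (7, 15), (11, 80)])
v12: WRITE a=33  (a history now [(1, 16), (4, 60), (5, 64), (7, 15), (11, 80), (12, 33)])
v13: WRITE b=48  (b history now [(2, 21), (3, 74), (6, 3), (8, 17), (9, 45), (10, 51), (13, 48)])
READ b @v2: history=[(2, 21), (3, 74), (6, 3), (8, 17), (9, 45), (10, 51), (13, 48)] -> pick v2 -> 21
v14: WRITE b=71  (b history now [(2, 21), (3, 74), (6, 3), (8, 17), (9, 45), (10, 51), (13, 48), (14, 71)])
READ b @v4: history=[(2, 21), (3, 74), (6, 3), (8, 17), (9, 45), (10, 51), (13, 48), (14, 71)] -> pick v3 -> 74
v15: WRITE b=12  (b history now [(2, 21), (3, 74), (6, 3), (8, 17), (9, 45), (10, 51), (13, 48), (14, 71), (15, 12)])
v16: WRITE a=18  (a history now [(1, 16), (4, 60), (5, 64), (7, 15), (11, 80), (12, 33), (16, 18)])
v17: WRITE b=25  (b history now [(2, 21), (3, 74), (6, 3), (8, 17), (9, 45), (10, 51), (13, 48), (14, 71), (15, 12), (17, 25)])
v18: WRITE b=54  (b history now [(2, 21), (3, 74), (6, 3), (8, 17), (9, 45), (10, 51), (13, 48), (14, 71), (15, 12), (17, 25), (18, 54)])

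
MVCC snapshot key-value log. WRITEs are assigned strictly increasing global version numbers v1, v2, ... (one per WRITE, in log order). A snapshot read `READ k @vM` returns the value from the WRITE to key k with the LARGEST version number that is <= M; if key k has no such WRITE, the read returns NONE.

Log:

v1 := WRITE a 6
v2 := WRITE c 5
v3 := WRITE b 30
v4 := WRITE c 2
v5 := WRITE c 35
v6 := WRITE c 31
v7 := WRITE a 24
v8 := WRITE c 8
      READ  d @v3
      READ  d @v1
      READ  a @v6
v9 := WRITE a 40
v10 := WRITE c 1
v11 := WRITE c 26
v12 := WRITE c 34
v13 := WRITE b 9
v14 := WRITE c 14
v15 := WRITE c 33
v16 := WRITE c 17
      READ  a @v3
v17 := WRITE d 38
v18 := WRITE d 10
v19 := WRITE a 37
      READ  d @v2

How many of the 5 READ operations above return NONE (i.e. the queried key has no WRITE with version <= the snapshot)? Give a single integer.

Answer: 3

Derivation:
v1: WRITE a=6  (a history now [(1, 6)])
v2: WRITE c=5  (c history now [(2, 5)])
v3: WRITE b=30  (b history now [(3, 30)])
v4: WRITE c=2  (c history now [(2, 5), (4, 2)])
v5: WRITE c=35  (c history now [(2, 5), (4, 2), (5, 35)])
v6: WRITE c=31  (c history now [(2, 5), (4, 2), (5, 35), (6, 31)])
v7: WRITE a=24  (a history now [(1, 6), (7, 24)])
v8: WRITE c=8  (c history now [(2, 5), (4, 2), (5, 35), (6, 31), (8, 8)])
READ d @v3: history=[] -> no version <= 3 -> NONE
READ d @v1: history=[] -> no version <= 1 -> NONE
READ a @v6: history=[(1, 6), (7, 24)] -> pick v1 -> 6
v9: WRITE a=40  (a history now [(1, 6), (7, 24), (9, 40)])
v10: WRITE c=1  (c history now [(2, 5), (4, 2), (5, 35), (6, 31), (8, 8), (10, 1)])
v11: WRITE c=26  (c history now [(2, 5), (4, 2), (5, 35), (6, 31), (8, 8), (10, 1), (11, 26)])
v12: WRITE c=34  (c history now [(2, 5), (4, 2), (5, 35), (6, 31), (8, 8), (10, 1), (11, 26), (12, 34)])
v13: WRITE b=9  (b history now [(3, 30), (13, 9)])
v14: WRITE c=14  (c history now [(2, 5), (4, 2), (5, 35), (6, 31), (8, 8), (10, 1), (11, 26), (12, 34), (14, 14)])
v15: WRITE c=33  (c history now [(2, 5), (4, 2), (5, 35), (6, 31), (8, 8), (10, 1), (11, 26), (12, 34), (14, 14), (15, 33)])
v16: WRITE c=17  (c history now [(2, 5), (4, 2), (5, 35), (6, 31), (8, 8), (10, 1), (11, 26), (12, 34), (14, 14), (15, 33), (16, 17)])
READ a @v3: history=[(1, 6), (7, 24), (9, 40)] -> pick v1 -> 6
v17: WRITE d=38  (d history now [(17, 38)])
v18: WRITE d=10  (d history now [(17, 38), (18, 10)])
v19: WRITE a=37  (a history now [(1, 6), (7, 24), (9, 40), (19, 37)])
READ d @v2: history=[(17, 38), (18, 10)] -> no version <= 2 -> NONE
Read results in order: ['NONE', 'NONE', '6', '6', 'NONE']
NONE count = 3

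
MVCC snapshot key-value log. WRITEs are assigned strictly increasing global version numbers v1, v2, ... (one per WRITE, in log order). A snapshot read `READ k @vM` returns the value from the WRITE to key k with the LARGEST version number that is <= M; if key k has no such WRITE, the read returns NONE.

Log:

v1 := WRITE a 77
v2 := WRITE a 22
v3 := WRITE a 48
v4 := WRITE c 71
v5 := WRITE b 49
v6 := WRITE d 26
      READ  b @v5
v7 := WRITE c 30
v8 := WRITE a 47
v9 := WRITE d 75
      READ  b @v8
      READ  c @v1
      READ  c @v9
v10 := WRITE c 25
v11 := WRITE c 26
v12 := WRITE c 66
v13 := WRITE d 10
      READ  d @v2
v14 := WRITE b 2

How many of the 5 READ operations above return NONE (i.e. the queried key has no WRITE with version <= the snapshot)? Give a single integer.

Answer: 2

Derivation:
v1: WRITE a=77  (a history now [(1, 77)])
v2: WRITE a=22  (a history now [(1, 77), (2, 22)])
v3: WRITE a=48  (a history now [(1, 77), (2, 22), (3, 48)])
v4: WRITE c=71  (c history now [(4, 71)])
v5: WRITE b=49  (b history now [(5, 49)])
v6: WRITE d=26  (d history now [(6, 26)])
READ b @v5: history=[(5, 49)] -> pick v5 -> 49
v7: WRITE c=30  (c history now [(4, 71), (7, 30)])
v8: WRITE a=47  (a history now [(1, 77), (2, 22), (3, 48), (8, 47)])
v9: WRITE d=75  (d history now [(6, 26), (9, 75)])
READ b @v8: history=[(5, 49)] -> pick v5 -> 49
READ c @v1: history=[(4, 71), (7, 30)] -> no version <= 1 -> NONE
READ c @v9: history=[(4, 71), (7, 30)] -> pick v7 -> 30
v10: WRITE c=25  (c history now [(4, 71), (7, 30), (10, 25)])
v11: WRITE c=26  (c history now [(4, 71), (7, 30), (10, 25), (11, 26)])
v12: WRITE c=66  (c history now [(4, 71), (7, 30), (10, 25), (11, 26), (12, 66)])
v13: WRITE d=10  (d history now [(6, 26), (9, 75), (13, 10)])
READ d @v2: history=[(6, 26), (9, 75), (13, 10)] -> no version <= 2 -> NONE
v14: WRITE b=2  (b history now [(5, 49), (14, 2)])
Read results in order: ['49', '49', 'NONE', '30', 'NONE']
NONE count = 2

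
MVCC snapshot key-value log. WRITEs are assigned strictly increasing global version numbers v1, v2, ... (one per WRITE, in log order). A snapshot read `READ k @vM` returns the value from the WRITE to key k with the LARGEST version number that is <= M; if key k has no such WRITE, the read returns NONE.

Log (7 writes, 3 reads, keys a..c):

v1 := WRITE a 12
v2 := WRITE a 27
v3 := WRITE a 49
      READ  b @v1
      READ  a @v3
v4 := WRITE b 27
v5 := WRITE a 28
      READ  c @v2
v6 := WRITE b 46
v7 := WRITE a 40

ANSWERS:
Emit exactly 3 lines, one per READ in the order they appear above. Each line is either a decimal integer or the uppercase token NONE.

v1: WRITE a=12  (a history now [(1, 12)])
v2: WRITE a=27  (a history now [(1, 12), (2, 27)])
v3: WRITE a=49  (a history now [(1, 12), (2, 27), (3, 49)])
READ b @v1: history=[] -> no version <= 1 -> NONE
READ a @v3: history=[(1, 12), (2, 27), (3, 49)] -> pick v3 -> 49
v4: WRITE b=27  (b history now [(4, 27)])
v5: WRITE a=28  (a history now [(1, 12), (2, 27), (3, 49), (5, 28)])
READ c @v2: history=[] -> no version <= 2 -> NONE
v6: WRITE b=46  (b history now [(4, 27), (6, 46)])
v7: WRITE a=40  (a history now [(1, 12), (2, 27), (3, 49), (5, 28), (7, 40)])

Answer: NONE
49
NONE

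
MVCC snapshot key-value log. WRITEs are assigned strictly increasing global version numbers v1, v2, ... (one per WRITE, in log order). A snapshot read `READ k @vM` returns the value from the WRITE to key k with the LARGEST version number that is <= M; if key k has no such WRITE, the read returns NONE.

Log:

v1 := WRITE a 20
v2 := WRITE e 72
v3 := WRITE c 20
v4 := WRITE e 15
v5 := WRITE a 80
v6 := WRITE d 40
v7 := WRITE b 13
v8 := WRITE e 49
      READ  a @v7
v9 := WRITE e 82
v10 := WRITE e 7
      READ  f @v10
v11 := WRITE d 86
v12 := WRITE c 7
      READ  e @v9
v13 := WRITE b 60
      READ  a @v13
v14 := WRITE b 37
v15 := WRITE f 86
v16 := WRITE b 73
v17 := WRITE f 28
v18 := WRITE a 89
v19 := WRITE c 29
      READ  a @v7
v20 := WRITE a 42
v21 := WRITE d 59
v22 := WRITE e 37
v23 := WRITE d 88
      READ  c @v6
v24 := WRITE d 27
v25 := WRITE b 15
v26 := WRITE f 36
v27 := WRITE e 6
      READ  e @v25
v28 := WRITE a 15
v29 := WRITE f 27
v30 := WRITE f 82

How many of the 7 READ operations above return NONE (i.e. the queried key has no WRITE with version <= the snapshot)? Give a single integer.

v1: WRITE a=20  (a history now [(1, 20)])
v2: WRITE e=72  (e history now [(2, 72)])
v3: WRITE c=20  (c history now [(3, 20)])
v4: WRITE e=15  (e history now [(2, 72), (4, 15)])
v5: WRITE a=80  (a history now [(1, 20), (5, 80)])
v6: WRITE d=40  (d history now [(6, 40)])
v7: WRITE b=13  (b history now [(7, 13)])
v8: WRITE e=49  (e history now [(2, 72), (4, 15), (8, 49)])
READ a @v7: history=[(1, 20), (5, 80)] -> pick v5 -> 80
v9: WRITE e=82  (e history now [(2, 72), (4, 15), (8, 49), (9, 82)])
v10: WRITE e=7  (e history now [(2, 72), (4, 15), (8, 49), (9, 82), (10, 7)])
READ f @v10: history=[] -> no version <= 10 -> NONE
v11: WRITE d=86  (d history now [(6, 40), (11, 86)])
v12: WRITE c=7  (c history now [(3, 20), (12, 7)])
READ e @v9: history=[(2, 72), (4, 15), (8, 49), (9, 82), (10, 7)] -> pick v9 -> 82
v13: WRITE b=60  (b history now [(7, 13), (13, 60)])
READ a @v13: history=[(1, 20), (5, 80)] -> pick v5 -> 80
v14: WRITE b=37  (b history now [(7, 13), (13, 60), (14, 37)])
v15: WRITE f=86  (f history now [(15, 86)])
v16: WRITE b=73  (b history now [(7, 13), (13, 60), (14, 37), (16, 73)])
v17: WRITE f=28  (f history now [(15, 86), (17, 28)])
v18: WRITE a=89  (a history now [(1, 20), (5, 80), (18, 89)])
v19: WRITE c=29  (c history now [(3, 20), (12, 7), (19, 29)])
READ a @v7: history=[(1, 20), (5, 80), (18, 89)] -> pick v5 -> 80
v20: WRITE a=42  (a history now [(1, 20), (5, 80), (18, 89), (20, 42)])
v21: WRITE d=59  (d history now [(6, 40), (11, 86), (21, 59)])
v22: WRITE e=37  (e history now [(2, 72), (4, 15), (8, 49), (9, 82), (10, 7), (22, 37)])
v23: WRITE d=88  (d history now [(6, 40), (11, 86), (21, 59), (23, 88)])
READ c @v6: history=[(3, 20), (12, 7), (19, 29)] -> pick v3 -> 20
v24: WRITE d=27  (d history now [(6, 40), (11, 86), (21, 59), (23, 88), (24, 27)])
v25: WRITE b=15  (b history now [(7, 13), (13, 60), (14, 37), (16, 73), (25, 15)])
v26: WRITE f=36  (f history now [(15, 86), (17, 28), (26, 36)])
v27: WRITE e=6  (e history now [(2, 72), (4, 15), (8, 49), (9, 82), (10, 7), (22, 37), (27, 6)])
READ e @v25: history=[(2, 72), (4, 15), (8, 49), (9, 82), (10, 7), (22, 37), (27, 6)] -> pick v22 -> 37
v28: WRITE a=15  (a history now [(1, 20), (5, 80), (18, 89), (20, 42), (28, 15)])
v29: WRITE f=27  (f history now [(15, 86), (17, 28), (26, 36), (29, 27)])
v30: WRITE f=82  (f history now [(15, 86), (17, 28), (26, 36), (29, 27), (30, 82)])
Read results in order: ['80', 'NONE', '82', '80', '80', '20', '37']
NONE count = 1

Answer: 1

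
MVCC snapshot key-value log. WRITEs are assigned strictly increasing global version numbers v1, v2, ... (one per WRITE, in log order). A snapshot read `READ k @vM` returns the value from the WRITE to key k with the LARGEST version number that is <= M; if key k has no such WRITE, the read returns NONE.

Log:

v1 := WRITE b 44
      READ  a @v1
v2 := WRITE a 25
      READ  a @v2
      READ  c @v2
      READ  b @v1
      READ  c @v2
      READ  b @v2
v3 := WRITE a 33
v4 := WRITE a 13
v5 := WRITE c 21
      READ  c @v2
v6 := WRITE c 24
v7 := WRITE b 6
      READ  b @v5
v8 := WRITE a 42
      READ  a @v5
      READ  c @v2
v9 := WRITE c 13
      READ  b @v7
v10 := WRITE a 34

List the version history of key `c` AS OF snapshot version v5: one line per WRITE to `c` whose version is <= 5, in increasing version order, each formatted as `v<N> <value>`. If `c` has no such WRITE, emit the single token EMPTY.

Answer: v5 21

Derivation:
Scan writes for key=c with version <= 5:
  v1 WRITE b 44 -> skip
  v2 WRITE a 25 -> skip
  v3 WRITE a 33 -> skip
  v4 WRITE a 13 -> skip
  v5 WRITE c 21 -> keep
  v6 WRITE c 24 -> drop (> snap)
  v7 WRITE b 6 -> skip
  v8 WRITE a 42 -> skip
  v9 WRITE c 13 -> drop (> snap)
  v10 WRITE a 34 -> skip
Collected: [(5, 21)]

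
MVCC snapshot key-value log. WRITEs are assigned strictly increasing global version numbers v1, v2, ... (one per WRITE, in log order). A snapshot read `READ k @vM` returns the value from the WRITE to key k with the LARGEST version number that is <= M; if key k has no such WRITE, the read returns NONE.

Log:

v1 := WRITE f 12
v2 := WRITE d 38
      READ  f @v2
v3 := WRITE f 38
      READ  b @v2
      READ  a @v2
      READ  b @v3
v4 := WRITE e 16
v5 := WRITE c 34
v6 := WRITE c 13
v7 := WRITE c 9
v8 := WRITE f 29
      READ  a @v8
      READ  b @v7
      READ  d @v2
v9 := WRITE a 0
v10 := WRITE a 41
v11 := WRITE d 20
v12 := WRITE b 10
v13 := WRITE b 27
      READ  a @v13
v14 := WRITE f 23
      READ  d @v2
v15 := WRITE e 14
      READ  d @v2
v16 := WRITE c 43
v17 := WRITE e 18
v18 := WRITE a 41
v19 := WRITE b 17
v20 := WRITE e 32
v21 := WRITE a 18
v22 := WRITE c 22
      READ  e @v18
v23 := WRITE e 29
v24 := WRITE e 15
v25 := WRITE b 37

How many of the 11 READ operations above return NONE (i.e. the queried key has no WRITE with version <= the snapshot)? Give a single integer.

v1: WRITE f=12  (f history now [(1, 12)])
v2: WRITE d=38  (d history now [(2, 38)])
READ f @v2: history=[(1, 12)] -> pick v1 -> 12
v3: WRITE f=38  (f history now [(1, 12), (3, 38)])
READ b @v2: history=[] -> no version <= 2 -> NONE
READ a @v2: history=[] -> no version <= 2 -> NONE
READ b @v3: history=[] -> no version <= 3 -> NONE
v4: WRITE e=16  (e history now [(4, 16)])
v5: WRITE c=34  (c history now [(5, 34)])
v6: WRITE c=13  (c history now [(5, 34), (6, 13)])
v7: WRITE c=9  (c history now [(5, 34), (6, 13), (7, 9)])
v8: WRITE f=29  (f history now [(1, 12), (3, 38), (8, 29)])
READ a @v8: history=[] -> no version <= 8 -> NONE
READ b @v7: history=[] -> no version <= 7 -> NONE
READ d @v2: history=[(2, 38)] -> pick v2 -> 38
v9: WRITE a=0  (a history now [(9, 0)])
v10: WRITE a=41  (a history now [(9, 0), (10, 41)])
v11: WRITE d=20  (d history now [(2, 38), (11, 20)])
v12: WRITE b=10  (b history now [(12, 10)])
v13: WRITE b=27  (b history now [(12, 10), (13, 27)])
READ a @v13: history=[(9, 0), (10, 41)] -> pick v10 -> 41
v14: WRITE f=23  (f history now [(1, 12), (3, 38), (8, 29), (14, 23)])
READ d @v2: history=[(2, 38), (11, 20)] -> pick v2 -> 38
v15: WRITE e=14  (e history now [(4, 16), (15, 14)])
READ d @v2: history=[(2, 38), (11, 20)] -> pick v2 -> 38
v16: WRITE c=43  (c history now [(5, 34), (6, 13), (7, 9), (16, 43)])
v17: WRITE e=18  (e history now [(4, 16), (15, 14), (17, 18)])
v18: WRITE a=41  (a history now [(9, 0), (10, 41), (18, 41)])
v19: WRITE b=17  (b history now [(12, 10), (13, 27), (19, 17)])
v20: WRITE e=32  (e history now [(4, 16), (15, 14), (17, 18), (20, 32)])
v21: WRITE a=18  (a history now [(9, 0), (10, 41), (18, 41), (21, 18)])
v22: WRITE c=22  (c history now [(5, 34), (6, 13), (7, 9), (16, 43), (22, 22)])
READ e @v18: history=[(4, 16), (15, 14), (17, 18), (20, 32)] -> pick v17 -> 18
v23: WRITE e=29  (e history now [(4, 16), (15, 14), (17, 18), (20, 32), (23, 29)])
v24: WRITE e=15  (e history now [(4, 16), (15, 14), (17, 18), (20, 32), (23, 29), (24, 15)])
v25: WRITE b=37  (b history now [(12, 10), (13, 27), (19, 17), (25, 37)])
Read results in order: ['12', 'NONE', 'NONE', 'NONE', 'NONE', 'NONE', '38', '41', '38', '38', '18']
NONE count = 5

Answer: 5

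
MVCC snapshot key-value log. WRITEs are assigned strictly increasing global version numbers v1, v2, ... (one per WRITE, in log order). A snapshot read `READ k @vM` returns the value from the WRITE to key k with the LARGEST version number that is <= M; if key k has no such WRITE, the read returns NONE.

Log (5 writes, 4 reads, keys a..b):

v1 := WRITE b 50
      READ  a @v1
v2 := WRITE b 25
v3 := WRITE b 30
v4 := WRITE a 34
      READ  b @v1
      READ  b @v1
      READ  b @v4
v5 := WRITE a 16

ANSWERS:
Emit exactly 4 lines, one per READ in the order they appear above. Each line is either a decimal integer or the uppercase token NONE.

Answer: NONE
50
50
30

Derivation:
v1: WRITE b=50  (b history now [(1, 50)])
READ a @v1: history=[] -> no version <= 1 -> NONE
v2: WRITE b=25  (b history now [(1, 50), (2, 25)])
v3: WRITE b=30  (b history now [(1, 50), (2, 25), (3, 30)])
v4: WRITE a=34  (a history now [(4, 34)])
READ b @v1: history=[(1, 50), (2, 25), (3, 30)] -> pick v1 -> 50
READ b @v1: history=[(1, 50), (2, 25), (3, 30)] -> pick v1 -> 50
READ b @v4: history=[(1, 50), (2, 25), (3, 30)] -> pick v3 -> 30
v5: WRITE a=16  (a history now [(4, 34), (5, 16)])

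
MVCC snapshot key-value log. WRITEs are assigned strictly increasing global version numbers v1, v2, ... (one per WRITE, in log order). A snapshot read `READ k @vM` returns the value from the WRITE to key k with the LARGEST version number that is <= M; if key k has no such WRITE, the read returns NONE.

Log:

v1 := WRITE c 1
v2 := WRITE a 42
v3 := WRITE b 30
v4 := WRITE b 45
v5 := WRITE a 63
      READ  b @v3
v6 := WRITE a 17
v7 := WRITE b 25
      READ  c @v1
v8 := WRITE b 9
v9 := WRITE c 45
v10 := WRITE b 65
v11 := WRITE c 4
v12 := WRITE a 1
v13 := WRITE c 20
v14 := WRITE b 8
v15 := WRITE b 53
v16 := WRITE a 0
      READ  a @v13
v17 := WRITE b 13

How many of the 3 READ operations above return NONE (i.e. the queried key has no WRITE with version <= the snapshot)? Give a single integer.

Answer: 0

Derivation:
v1: WRITE c=1  (c history now [(1, 1)])
v2: WRITE a=42  (a history now [(2, 42)])
v3: WRITE b=30  (b history now [(3, 30)])
v4: WRITE b=45  (b history now [(3, 30), (4, 45)])
v5: WRITE a=63  (a history now [(2, 42), (5, 63)])
READ b @v3: history=[(3, 30), (4, 45)] -> pick v3 -> 30
v6: WRITE a=17  (a history now [(2, 42), (5, 63), (6, 17)])
v7: WRITE b=25  (b history now [(3, 30), (4, 45), (7, 25)])
READ c @v1: history=[(1, 1)] -> pick v1 -> 1
v8: WRITE b=9  (b history now [(3, 30), (4, 45), (7, 25), (8, 9)])
v9: WRITE c=45  (c history now [(1, 1), (9, 45)])
v10: WRITE b=65  (b history now [(3, 30), (4, 45), (7, 25), (8, 9), (10, 65)])
v11: WRITE c=4  (c history now [(1, 1), (9, 45), (11, 4)])
v12: WRITE a=1  (a history now [(2, 42), (5, 63), (6, 17), (12, 1)])
v13: WRITE c=20  (c history now [(1, 1), (9, 45), (11, 4), (13, 20)])
v14: WRITE b=8  (b history now [(3, 30), (4, 45), (7, 25), (8, 9), (10, 65), (14, 8)])
v15: WRITE b=53  (b history now [(3, 30), (4, 45), (7, 25), (8, 9), (10, 65), (14, 8), (15, 53)])
v16: WRITE a=0  (a history now [(2, 42), (5, 63), (6, 17), (12, 1), (16, 0)])
READ a @v13: history=[(2, 42), (5, 63), (6, 17), (12, 1), (16, 0)] -> pick v12 -> 1
v17: WRITE b=13  (b history now [(3, 30), (4, 45), (7, 25), (8, 9), (10, 65), (14, 8), (15, 53), (17, 13)])
Read results in order: ['30', '1', '1']
NONE count = 0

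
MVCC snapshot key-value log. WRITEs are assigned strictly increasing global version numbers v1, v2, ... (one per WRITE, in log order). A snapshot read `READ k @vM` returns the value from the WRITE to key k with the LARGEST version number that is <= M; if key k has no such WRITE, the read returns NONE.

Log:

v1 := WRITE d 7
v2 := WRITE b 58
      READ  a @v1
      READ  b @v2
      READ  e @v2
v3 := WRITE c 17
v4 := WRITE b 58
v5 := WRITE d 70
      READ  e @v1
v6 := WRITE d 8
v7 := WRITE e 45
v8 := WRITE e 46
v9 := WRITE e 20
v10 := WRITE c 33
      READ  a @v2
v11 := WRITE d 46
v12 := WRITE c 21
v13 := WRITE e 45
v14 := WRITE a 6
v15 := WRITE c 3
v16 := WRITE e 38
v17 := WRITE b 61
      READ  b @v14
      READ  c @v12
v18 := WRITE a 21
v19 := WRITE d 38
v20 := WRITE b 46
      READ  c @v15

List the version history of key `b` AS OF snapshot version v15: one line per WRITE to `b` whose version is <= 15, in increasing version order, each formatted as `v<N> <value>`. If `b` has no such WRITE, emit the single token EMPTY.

Answer: v2 58
v4 58

Derivation:
Scan writes for key=b with version <= 15:
  v1 WRITE d 7 -> skip
  v2 WRITE b 58 -> keep
  v3 WRITE c 17 -> skip
  v4 WRITE b 58 -> keep
  v5 WRITE d 70 -> skip
  v6 WRITE d 8 -> skip
  v7 WRITE e 45 -> skip
  v8 WRITE e 46 -> skip
  v9 WRITE e 20 -> skip
  v10 WRITE c 33 -> skip
  v11 WRITE d 46 -> skip
  v12 WRITE c 21 -> skip
  v13 WRITE e 45 -> skip
  v14 WRITE a 6 -> skip
  v15 WRITE c 3 -> skip
  v16 WRITE e 38 -> skip
  v17 WRITE b 61 -> drop (> snap)
  v18 WRITE a 21 -> skip
  v19 WRITE d 38 -> skip
  v20 WRITE b 46 -> drop (> snap)
Collected: [(2, 58), (4, 58)]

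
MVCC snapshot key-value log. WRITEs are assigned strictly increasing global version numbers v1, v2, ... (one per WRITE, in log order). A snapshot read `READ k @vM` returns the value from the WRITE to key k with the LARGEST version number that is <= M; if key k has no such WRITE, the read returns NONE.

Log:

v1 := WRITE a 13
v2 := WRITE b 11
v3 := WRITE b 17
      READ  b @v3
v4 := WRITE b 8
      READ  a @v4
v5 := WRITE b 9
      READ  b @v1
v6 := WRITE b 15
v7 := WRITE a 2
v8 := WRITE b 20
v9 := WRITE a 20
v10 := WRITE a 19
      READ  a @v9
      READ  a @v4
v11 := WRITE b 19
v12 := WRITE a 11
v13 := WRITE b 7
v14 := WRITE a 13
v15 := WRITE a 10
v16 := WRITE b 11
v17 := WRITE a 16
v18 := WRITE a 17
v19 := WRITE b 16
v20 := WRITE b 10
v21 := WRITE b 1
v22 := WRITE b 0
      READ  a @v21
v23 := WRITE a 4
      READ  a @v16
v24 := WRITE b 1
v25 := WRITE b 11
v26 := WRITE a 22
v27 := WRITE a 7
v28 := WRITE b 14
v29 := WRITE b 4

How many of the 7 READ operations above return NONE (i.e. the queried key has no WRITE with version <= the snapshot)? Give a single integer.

Answer: 1

Derivation:
v1: WRITE a=13  (a history now [(1, 13)])
v2: WRITE b=11  (b history now [(2, 11)])
v3: WRITE b=17  (b history now [(2, 11), (3, 17)])
READ b @v3: history=[(2, 11), (3, 17)] -> pick v3 -> 17
v4: WRITE b=8  (b history now [(2, 11), (3, 17), (4, 8)])
READ a @v4: history=[(1, 13)] -> pick v1 -> 13
v5: WRITE b=9  (b history now [(2, 11), (3, 17), (4, 8), (5, 9)])
READ b @v1: history=[(2, 11), (3, 17), (4, 8), (5, 9)] -> no version <= 1 -> NONE
v6: WRITE b=15  (b history now [(2, 11), (3, 17), (4, 8), (5, 9), (6, 15)])
v7: WRITE a=2  (a history now [(1, 13), (7, 2)])
v8: WRITE b=20  (b history now [(2, 11), (3, 17), (4, 8), (5, 9), (6, 15), (8, 20)])
v9: WRITE a=20  (a history now [(1, 13), (7, 2), (9, 20)])
v10: WRITE a=19  (a history now [(1, 13), (7, 2), (9, 20), (10, 19)])
READ a @v9: history=[(1, 13), (7, 2), (9, 20), (10, 19)] -> pick v9 -> 20
READ a @v4: history=[(1, 13), (7, 2), (9, 20), (10, 19)] -> pick v1 -> 13
v11: WRITE b=19  (b history now [(2, 11), (3, 17), (4, 8), (5, 9), (6, 15), (8, 20), (11, 19)])
v12: WRITE a=11  (a history now [(1, 13), (7, 2), (9, 20), (10, 19), (12, 11)])
v13: WRITE b=7  (b history now [(2, 11), (3, 17), (4, 8), (5, 9), (6, 15), (8, 20), (11, 19), (13, 7)])
v14: WRITE a=13  (a history now [(1, 13), (7, 2), (9, 20), (10, 19), (12, 11), (14, 13)])
v15: WRITE a=10  (a history now [(1, 13), (7, 2), (9, 20), (10, 19), (12, 11), (14, 13), (15, 10)])
v16: WRITE b=11  (b history now [(2, 11), (3, 17), (4, 8), (5, 9), (6, 15), (8, 20), (11, 19), (13, 7), (16, 11)])
v17: WRITE a=16  (a history now [(1, 13), (7, 2), (9, 20), (10, 19), (12, 11), (14, 13), (15, 10), (17, 16)])
v18: WRITE a=17  (a history now [(1, 13), (7, 2), (9, 20), (10, 19), (12, 11), (14, 13), (15, 10), (17, 16), (18, 17)])
v19: WRITE b=16  (b history now [(2, 11), (3, 17), (4, 8), (5, 9), (6, 15), (8, 20), (11, 19), (13, 7), (16, 11), (19, 16)])
v20: WRITE b=10  (b history now [(2, 11), (3, 17), (4, 8), (5, 9), (6, 15), (8, 20), (11, 19), (13, 7), (16, 11), (19, 16), (20, 10)])
v21: WRITE b=1  (b history now [(2, 11), (3, 17), (4, 8), (5, 9), (6, 15), (8, 20), (11, 19), (13, 7), (16, 11), (19, 16), (20, 10), (21, 1)])
v22: WRITE b=0  (b history now [(2, 11), (3, 17), (4, 8), (5, 9), (6, 15), (8, 20), (11, 19), (13, 7), (16, 11), (19, 16), (20, 10), (21, 1), (22, 0)])
READ a @v21: history=[(1, 13), (7, 2), (9, 20), (10, 19), (12, 11), (14, 13), (15, 10), (17, 16), (18, 17)] -> pick v18 -> 17
v23: WRITE a=4  (a history now [(1, 13), (7, 2), (9, 20), (10, 19), (12, 11), (14, 13), (15, 10), (17, 16), (18, 17), (23, 4)])
READ a @v16: history=[(1, 13), (7, 2), (9, 20), (10, 19), (12, 11), (14, 13), (15, 10), (17, 16), (18, 17), (23, 4)] -> pick v15 -> 10
v24: WRITE b=1  (b history now [(2, 11), (3, 17), (4, 8), (5, 9), (6, 15), (8, 20), (11, 19), (13, 7), (16, 11), (19, 16), (20, 10), (21, 1), (22, 0), (24, 1)])
v25: WRITE b=11  (b history now [(2, 11), (3, 17), (4, 8), (5, 9), (6, 15), (8, 20), (11, 19), (13, 7), (16, 11), (19, 16), (20, 10), (21, 1), (22, 0), (24, 1), (25, 11)])
v26: WRITE a=22  (a history now [(1, 13), (7, 2), (9, 20), (10, 19), (12, 11), (14, 13), (15, 10), (17, 16), (18, 17), (23, 4), (26, 22)])
v27: WRITE a=7  (a history now [(1, 13), (7, 2), (9, 20), (10, 19), (12, 11), (14, 13), (15, 10), (17, 16), (18, 17), (23, 4), (26, 22), (27, 7)])
v28: WRITE b=14  (b history now [(2, 11), (3, 17), (4, 8), (5, 9), (6, 15), (8, 20), (11, 19), (13, 7), (16, 11), (19, 16), (20, 10), (21, 1), (22, 0), (24, 1), (25, 11), (28, 14)])
v29: WRITE b=4  (b history now [(2, 11), (3, 17), (4, 8), (5, 9), (6, 15), (8, 20), (11, 19), (13, 7), (16, 11), (19, 16), (20, 10), (21, 1), (22, 0), (24, 1), (25, 11), (28, 14), (29, 4)])
Read results in order: ['17', '13', 'NONE', '20', '13', '17', '10']
NONE count = 1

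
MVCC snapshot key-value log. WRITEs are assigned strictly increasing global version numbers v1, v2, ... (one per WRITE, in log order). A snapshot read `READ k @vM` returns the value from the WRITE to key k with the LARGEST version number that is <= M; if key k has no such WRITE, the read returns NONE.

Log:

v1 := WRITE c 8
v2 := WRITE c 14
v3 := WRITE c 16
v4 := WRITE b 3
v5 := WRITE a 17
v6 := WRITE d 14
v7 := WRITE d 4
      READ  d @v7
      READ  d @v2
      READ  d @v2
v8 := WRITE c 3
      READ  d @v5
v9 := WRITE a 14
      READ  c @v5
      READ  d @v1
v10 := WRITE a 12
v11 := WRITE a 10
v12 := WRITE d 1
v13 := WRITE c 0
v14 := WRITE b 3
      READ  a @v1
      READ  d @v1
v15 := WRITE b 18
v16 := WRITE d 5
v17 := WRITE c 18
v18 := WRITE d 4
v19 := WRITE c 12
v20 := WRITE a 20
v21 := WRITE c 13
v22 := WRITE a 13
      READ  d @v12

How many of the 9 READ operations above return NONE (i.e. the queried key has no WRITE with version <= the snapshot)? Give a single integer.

v1: WRITE c=8  (c history now [(1, 8)])
v2: WRITE c=14  (c history now [(1, 8), (2, 14)])
v3: WRITE c=16  (c history now [(1, 8), (2, 14), (3, 16)])
v4: WRITE b=3  (b history now [(4, 3)])
v5: WRITE a=17  (a history now [(5, 17)])
v6: WRITE d=14  (d history now [(6, 14)])
v7: WRITE d=4  (d history now [(6, 14), (7, 4)])
READ d @v7: history=[(6, 14), (7, 4)] -> pick v7 -> 4
READ d @v2: history=[(6, 14), (7, 4)] -> no version <= 2 -> NONE
READ d @v2: history=[(6, 14), (7, 4)] -> no version <= 2 -> NONE
v8: WRITE c=3  (c history now [(1, 8), (2, 14), (3, 16), (8, 3)])
READ d @v5: history=[(6, 14), (7, 4)] -> no version <= 5 -> NONE
v9: WRITE a=14  (a history now [(5, 17), (9, 14)])
READ c @v5: history=[(1, 8), (2, 14), (3, 16), (8, 3)] -> pick v3 -> 16
READ d @v1: history=[(6, 14), (7, 4)] -> no version <= 1 -> NONE
v10: WRITE a=12  (a history now [(5, 17), (9, 14), (10, 12)])
v11: WRITE a=10  (a history now [(5, 17), (9, 14), (10, 12), (11, 10)])
v12: WRITE d=1  (d history now [(6, 14), (7, 4), (12, 1)])
v13: WRITE c=0  (c history now [(1, 8), (2, 14), (3, 16), (8, 3), (13, 0)])
v14: WRITE b=3  (b history now [(4, 3), (14, 3)])
READ a @v1: history=[(5, 17), (9, 14), (10, 12), (11, 10)] -> no version <= 1 -> NONE
READ d @v1: history=[(6, 14), (7, 4), (12, 1)] -> no version <= 1 -> NONE
v15: WRITE b=18  (b history now [(4, 3), (14, 3), (15, 18)])
v16: WRITE d=5  (d history now [(6, 14), (7, 4), (12, 1), (16, 5)])
v17: WRITE c=18  (c history now [(1, 8), (2, 14), (3, 16), (8, 3), (13, 0), (17, 18)])
v18: WRITE d=4  (d history now [(6, 14), (7, 4), (12, 1), (16, 5), (18, 4)])
v19: WRITE c=12  (c history now [(1, 8), (2, 14), (3, 16), (8, 3), (13, 0), (17, 18), (19, 12)])
v20: WRITE a=20  (a history now [(5, 17), (9, 14), (10, 12), (11, 10), (20, 20)])
v21: WRITE c=13  (c history now [(1, 8), (2, 14), (3, 16), (8, 3), (13, 0), (17, 18), (19, 12), (21, 13)])
v22: WRITE a=13  (a history now [(5, 17), (9, 14), (10, 12), (11, 10), (20, 20), (22, 13)])
READ d @v12: history=[(6, 14), (7, 4), (12, 1), (16, 5), (18, 4)] -> pick v12 -> 1
Read results in order: ['4', 'NONE', 'NONE', 'NONE', '16', 'NONE', 'NONE', 'NONE', '1']
NONE count = 6

Answer: 6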